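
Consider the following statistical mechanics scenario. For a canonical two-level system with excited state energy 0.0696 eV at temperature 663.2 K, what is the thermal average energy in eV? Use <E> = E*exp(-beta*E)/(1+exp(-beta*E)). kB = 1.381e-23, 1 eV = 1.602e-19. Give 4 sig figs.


Step 1: beta*E = 0.0696*1.602e-19/(1.381e-23*663.2) = 1.217
Step 2: exp(-beta*E) = 0.296
Step 3: <E> = 0.0696*0.296/(1+0.296) = 0.0159 eV

0.0159


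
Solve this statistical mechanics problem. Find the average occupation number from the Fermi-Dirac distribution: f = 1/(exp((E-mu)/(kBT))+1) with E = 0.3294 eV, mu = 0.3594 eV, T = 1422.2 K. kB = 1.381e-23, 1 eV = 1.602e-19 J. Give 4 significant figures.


Step 1: (E - mu) = 0.3294 - 0.3594 = -0.03 eV
Step 2: Convert: (E-mu)*eV = -4.806e-21 J
Step 3: x = (E-mu)*eV/(kB*T) = -0.2447
Step 4: f = 1/(exp(-0.2447)+1) = 0.5609

0.5609


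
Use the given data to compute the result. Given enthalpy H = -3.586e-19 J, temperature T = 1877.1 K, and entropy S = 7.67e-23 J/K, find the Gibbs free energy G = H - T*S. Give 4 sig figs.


Step 1: T*S = 1877.1 * 7.67e-23 = 1.44e-19 J
Step 2: G = H - T*S = -3.586e-19 - 1.44e-19
Step 3: G = -5.026e-19 J

-5.026e-19


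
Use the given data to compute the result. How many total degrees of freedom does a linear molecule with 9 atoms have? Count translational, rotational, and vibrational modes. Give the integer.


Step 1: Translational DOF = 3
Step 2: Rotational DOF (linear) = 2
Step 3: Vibrational DOF = 3*9 - 5 = 22
Step 4: Total = 3 + 2 + 22 = 27

27


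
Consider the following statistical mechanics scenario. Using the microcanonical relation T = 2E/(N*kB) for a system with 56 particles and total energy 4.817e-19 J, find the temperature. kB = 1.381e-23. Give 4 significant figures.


Step 1: Numerator = 2*E = 2*4.817e-19 = 9.634e-19 J
Step 2: Denominator = N*kB = 56*1.381e-23 = 7.734e-22
Step 3: T = 9.634e-19 / 7.734e-22 = 1246 K

1246


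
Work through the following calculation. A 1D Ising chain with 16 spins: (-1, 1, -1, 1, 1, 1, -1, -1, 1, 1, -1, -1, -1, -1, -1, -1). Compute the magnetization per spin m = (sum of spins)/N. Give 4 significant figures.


Step 1: Count up spins (+1): 6, down spins (-1): 10
Step 2: Total magnetization M = 6 - 10 = -4
Step 3: m = M/N = -4/16 = -0.25

-0.25


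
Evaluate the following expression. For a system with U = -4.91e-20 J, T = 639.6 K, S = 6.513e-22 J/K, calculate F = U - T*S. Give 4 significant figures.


Step 1: T*S = 639.6 * 6.513e-22 = 4.166e-19 J
Step 2: F = U - T*S = -4.91e-20 - 4.166e-19
Step 3: F = -4.657e-19 J

-4.657e-19


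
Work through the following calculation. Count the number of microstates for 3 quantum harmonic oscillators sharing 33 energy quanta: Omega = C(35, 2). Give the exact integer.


Step 1: Use binomial coefficient C(35, 2)
Step 2: Numerator = 35! / 33!
Step 3: Denominator = 2!
Step 4: Omega = 595

595


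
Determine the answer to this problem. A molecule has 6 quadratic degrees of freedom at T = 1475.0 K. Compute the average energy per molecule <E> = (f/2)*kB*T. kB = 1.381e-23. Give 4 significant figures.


Step 1: f/2 = 6/2 = 3
Step 2: kB*T = 1.381e-23 * 1475.0 = 2.037e-20
Step 3: <E> = 3 * 2.037e-20 = 6.111e-20 J

6.111e-20


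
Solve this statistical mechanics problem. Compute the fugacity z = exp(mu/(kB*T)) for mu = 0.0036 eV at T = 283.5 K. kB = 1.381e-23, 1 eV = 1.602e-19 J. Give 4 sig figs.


Step 1: Convert mu to Joules: 0.0036*1.602e-19 = 5.767e-22 J
Step 2: kB*T = 1.381e-23*283.5 = 3.915e-21 J
Step 3: mu/(kB*T) = 0.1473
Step 4: z = exp(0.1473) = 1.159

1.159


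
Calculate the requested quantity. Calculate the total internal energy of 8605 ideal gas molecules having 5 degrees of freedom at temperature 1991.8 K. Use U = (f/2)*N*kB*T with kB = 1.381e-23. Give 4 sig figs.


Step 1: f/2 = 5/2 = 2.5
Step 2: N*kB*T = 8605*1.381e-23*1991.8 = 2.367e-16
Step 3: U = 2.5 * 2.367e-16 = 5.917e-16 J

5.917e-16


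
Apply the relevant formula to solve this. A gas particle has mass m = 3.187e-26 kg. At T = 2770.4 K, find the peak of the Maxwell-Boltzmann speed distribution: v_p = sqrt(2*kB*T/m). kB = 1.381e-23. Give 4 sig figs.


Step 1: Numerator = 2*kB*T = 2*1.381e-23*2770.4 = 7.652e-20
Step 2: Ratio = 7.652e-20 / 3.187e-26 = 2.401e+06
Step 3: v_p = sqrt(2.401e+06) = 1550 m/s

1550


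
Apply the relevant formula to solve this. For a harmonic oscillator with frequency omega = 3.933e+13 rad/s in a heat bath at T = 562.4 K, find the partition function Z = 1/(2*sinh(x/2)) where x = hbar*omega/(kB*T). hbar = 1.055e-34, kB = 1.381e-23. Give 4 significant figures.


Step 1: Compute x = hbar*omega/(kB*T) = 1.055e-34*3.933e+13/(1.381e-23*562.4) = 0.5342
Step 2: x/2 = 0.2671
Step 3: sinh(x/2) = 0.2703
Step 4: Z = 1/(2*0.2703) = 1.85

1.85


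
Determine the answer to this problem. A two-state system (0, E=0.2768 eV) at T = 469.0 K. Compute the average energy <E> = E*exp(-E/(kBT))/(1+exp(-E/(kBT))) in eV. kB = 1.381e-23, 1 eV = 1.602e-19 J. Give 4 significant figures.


Step 1: beta*E = 0.2768*1.602e-19/(1.381e-23*469.0) = 6.846
Step 2: exp(-beta*E) = 0.001063
Step 3: <E> = 0.2768*0.001063/(1+0.001063) = 0.000294 eV

0.000294


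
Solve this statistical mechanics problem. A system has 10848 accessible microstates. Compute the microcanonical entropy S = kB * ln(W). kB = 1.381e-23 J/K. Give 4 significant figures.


Step 1: ln(W) = ln(10848) = 9.292
Step 2: S = kB * ln(W) = 1.381e-23 * 9.292
Step 3: S = 1.283e-22 J/K

1.283e-22


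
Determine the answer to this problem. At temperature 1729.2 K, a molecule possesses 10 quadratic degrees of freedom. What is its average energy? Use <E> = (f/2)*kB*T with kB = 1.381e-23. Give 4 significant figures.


Step 1: f/2 = 10/2 = 5
Step 2: kB*T = 1.381e-23 * 1729.2 = 2.388e-20
Step 3: <E> = 5 * 2.388e-20 = 1.194e-19 J

1.194e-19


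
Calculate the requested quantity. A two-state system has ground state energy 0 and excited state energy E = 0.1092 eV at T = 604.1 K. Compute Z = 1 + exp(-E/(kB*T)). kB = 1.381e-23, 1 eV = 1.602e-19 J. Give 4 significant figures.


Step 1: Compute beta*E = E*eV/(kB*T) = 0.1092*1.602e-19/(1.381e-23*604.1) = 2.097
Step 2: exp(-beta*E) = exp(-2.097) = 0.1228
Step 3: Z = 1 + 0.1228 = 1.123

1.123


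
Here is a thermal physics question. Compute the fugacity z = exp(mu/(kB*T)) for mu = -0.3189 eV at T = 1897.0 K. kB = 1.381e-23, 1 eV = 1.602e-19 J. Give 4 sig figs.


Step 1: Convert mu to Joules: -0.3189*1.602e-19 = -5.109e-20 J
Step 2: kB*T = 1.381e-23*1897.0 = 2.62e-20 J
Step 3: mu/(kB*T) = -1.95
Step 4: z = exp(-1.95) = 0.1423

0.1423


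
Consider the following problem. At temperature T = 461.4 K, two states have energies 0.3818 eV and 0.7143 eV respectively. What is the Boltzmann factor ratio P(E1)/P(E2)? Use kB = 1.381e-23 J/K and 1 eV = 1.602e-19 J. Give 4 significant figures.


Step 1: Compute energy difference dE = E1 - E2 = 0.3818 - 0.7143 = -0.3325 eV
Step 2: Convert to Joules: dE_J = -0.3325 * 1.602e-19 = -5.327e-20 J
Step 3: Compute exponent = -dE_J / (kB * T) = -(-5.327e-20) / (1.381e-23 * 461.4) = 8.36
Step 4: P(E1)/P(E2) = exp(8.36) = 4271

4271


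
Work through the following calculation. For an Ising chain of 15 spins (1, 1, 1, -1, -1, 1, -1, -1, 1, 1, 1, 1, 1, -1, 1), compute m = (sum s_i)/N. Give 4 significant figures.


Step 1: Count up spins (+1): 10, down spins (-1): 5
Step 2: Total magnetization M = 10 - 5 = 5
Step 3: m = M/N = 5/15 = 0.3333

0.3333


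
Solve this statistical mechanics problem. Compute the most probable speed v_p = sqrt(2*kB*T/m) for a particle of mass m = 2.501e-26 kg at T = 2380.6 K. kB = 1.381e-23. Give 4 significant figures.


Step 1: Numerator = 2*kB*T = 2*1.381e-23*2380.6 = 6.575e-20
Step 2: Ratio = 6.575e-20 / 2.501e-26 = 2.629e+06
Step 3: v_p = sqrt(2.629e+06) = 1621 m/s

1621


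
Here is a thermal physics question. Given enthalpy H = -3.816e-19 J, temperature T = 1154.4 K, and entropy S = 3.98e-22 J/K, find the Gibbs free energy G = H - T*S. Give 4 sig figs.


Step 1: T*S = 1154.4 * 3.98e-22 = 4.595e-19 J
Step 2: G = H - T*S = -3.816e-19 - 4.595e-19
Step 3: G = -8.411e-19 J

-8.411e-19


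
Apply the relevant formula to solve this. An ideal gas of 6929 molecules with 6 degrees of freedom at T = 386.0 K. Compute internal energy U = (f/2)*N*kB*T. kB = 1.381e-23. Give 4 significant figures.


Step 1: f/2 = 6/2 = 3.0
Step 2: N*kB*T = 6929*1.381e-23*386.0 = 3.694e-17
Step 3: U = 3.0 * 3.694e-17 = 1.108e-16 J

1.108e-16


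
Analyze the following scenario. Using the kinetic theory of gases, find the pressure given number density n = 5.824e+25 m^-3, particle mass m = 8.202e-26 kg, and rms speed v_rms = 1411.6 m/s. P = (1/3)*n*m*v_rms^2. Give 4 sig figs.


Step 1: v_rms^2 = 1411.6^2 = 1.993e+06
Step 2: n*m = 5.824e+25*8.202e-26 = 4.777
Step 3: P = (1/3)*4.777*1.993e+06 = 3.173e+06 Pa

3.173e+06


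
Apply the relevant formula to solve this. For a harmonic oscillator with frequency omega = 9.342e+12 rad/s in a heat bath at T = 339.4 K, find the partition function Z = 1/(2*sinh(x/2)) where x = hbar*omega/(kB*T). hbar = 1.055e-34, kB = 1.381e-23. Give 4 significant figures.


Step 1: Compute x = hbar*omega/(kB*T) = 1.055e-34*9.342e+12/(1.381e-23*339.4) = 0.2103
Step 2: x/2 = 0.1051
Step 3: sinh(x/2) = 0.1053
Step 4: Z = 1/(2*0.1053) = 4.747

4.747


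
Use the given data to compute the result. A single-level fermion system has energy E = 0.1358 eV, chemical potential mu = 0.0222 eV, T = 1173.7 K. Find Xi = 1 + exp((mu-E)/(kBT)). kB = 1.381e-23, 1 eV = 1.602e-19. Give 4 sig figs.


Step 1: (mu - E) = 0.0222 - 0.1358 = -0.1136 eV
Step 2: x = (mu-E)*eV/(kB*T) = -0.1136*1.602e-19/(1.381e-23*1173.7) = -1.123
Step 3: exp(x) = 0.3254
Step 4: Xi = 1 + 0.3254 = 1.325

1.325


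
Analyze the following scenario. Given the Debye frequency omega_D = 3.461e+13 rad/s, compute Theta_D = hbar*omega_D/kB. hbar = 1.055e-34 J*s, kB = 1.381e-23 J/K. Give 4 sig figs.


Step 1: hbar*omega_D = 1.055e-34 * 3.461e+13 = 3.651e-21 J
Step 2: Theta_D = 3.651e-21 / 1.381e-23
Step 3: Theta_D = 264.4 K

264.4


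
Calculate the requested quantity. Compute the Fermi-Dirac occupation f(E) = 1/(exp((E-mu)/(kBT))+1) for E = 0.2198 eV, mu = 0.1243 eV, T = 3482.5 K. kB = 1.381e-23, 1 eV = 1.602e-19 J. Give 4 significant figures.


Step 1: (E - mu) = 0.2198 - 0.1243 = 0.0955 eV
Step 2: Convert: (E-mu)*eV = 1.53e-20 J
Step 3: x = (E-mu)*eV/(kB*T) = 0.3181
Step 4: f = 1/(exp(0.3181)+1) = 0.4211

0.4211


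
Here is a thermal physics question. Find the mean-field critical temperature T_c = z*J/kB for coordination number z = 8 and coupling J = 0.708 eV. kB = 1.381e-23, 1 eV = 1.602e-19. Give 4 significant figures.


Step 1: z*J = 8*0.708 = 5.664 eV
Step 2: Convert to Joules: 5.664*1.602e-19 = 9.074e-19 J
Step 3: T_c = 9.074e-19 / 1.381e-23 = 6.57e+04 K

6.57e+04


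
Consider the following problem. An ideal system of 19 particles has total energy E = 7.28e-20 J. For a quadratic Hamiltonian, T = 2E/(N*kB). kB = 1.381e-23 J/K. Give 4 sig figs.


Step 1: Numerator = 2*E = 2*7.28e-20 = 1.456e-19 J
Step 2: Denominator = N*kB = 19*1.381e-23 = 2.624e-22
Step 3: T = 1.456e-19 / 2.624e-22 = 554.9 K

554.9


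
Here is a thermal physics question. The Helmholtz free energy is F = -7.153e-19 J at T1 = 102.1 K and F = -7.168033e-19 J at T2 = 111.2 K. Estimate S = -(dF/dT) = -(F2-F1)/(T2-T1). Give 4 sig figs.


Step 1: dF = F2 - F1 = -7.168033e-19 - (-7.153e-19) = -1.5033e-21 J
Step 2: dT = T2 - T1 = 111.2 - 102.1 = 9.1 K
Step 3: S = -dF/dT = -(-1.5033e-21)/9.1 = 1.652e-22 J/K

1.652e-22


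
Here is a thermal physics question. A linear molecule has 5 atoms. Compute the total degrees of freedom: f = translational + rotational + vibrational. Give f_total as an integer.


Step 1: Translational DOF = 3
Step 2: Rotational DOF (linear) = 2
Step 3: Vibrational DOF = 3*5 - 5 = 10
Step 4: Total = 3 + 2 + 10 = 15

15


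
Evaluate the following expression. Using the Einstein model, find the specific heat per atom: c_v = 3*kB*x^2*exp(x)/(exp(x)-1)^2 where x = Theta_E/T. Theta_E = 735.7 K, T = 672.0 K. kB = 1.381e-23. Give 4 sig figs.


Step 1: x = Theta_E/T = 735.7/672.0 = 1.095
Step 2: x^2 = 1.199
Step 3: exp(x) = 2.989
Step 4: c_v = 3*1.381e-23*1.199*2.989/(2.989-1)^2 = 3.753e-23

3.753e-23


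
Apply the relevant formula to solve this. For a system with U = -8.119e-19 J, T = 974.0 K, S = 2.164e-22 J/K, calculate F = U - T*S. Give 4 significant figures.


Step 1: T*S = 974.0 * 2.164e-22 = 2.108e-19 J
Step 2: F = U - T*S = -8.119e-19 - 2.108e-19
Step 3: F = -1.023e-18 J

-1.023e-18


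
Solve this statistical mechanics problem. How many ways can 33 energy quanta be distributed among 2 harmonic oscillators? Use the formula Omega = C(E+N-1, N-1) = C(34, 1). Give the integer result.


Step 1: Use binomial coefficient C(34, 1)
Step 2: Numerator = 34! / 33!
Step 3: Denominator = 1!
Step 4: Omega = 34

34


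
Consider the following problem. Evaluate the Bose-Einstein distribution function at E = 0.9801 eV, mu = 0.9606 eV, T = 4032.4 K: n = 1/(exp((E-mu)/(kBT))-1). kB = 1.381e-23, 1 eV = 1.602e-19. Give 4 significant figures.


Step 1: (E - mu) = 0.0195 eV
Step 2: x = (E-mu)*eV/(kB*T) = 0.0195*1.602e-19/(1.381e-23*4032.4) = 0.0561
Step 3: exp(x) = 1.058
Step 4: n = 1/(exp(x)-1) = 17.33

17.33


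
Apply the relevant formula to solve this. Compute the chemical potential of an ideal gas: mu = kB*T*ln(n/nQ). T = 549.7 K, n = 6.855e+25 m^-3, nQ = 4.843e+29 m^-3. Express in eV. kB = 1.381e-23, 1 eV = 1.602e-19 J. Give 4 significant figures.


Step 1: n/nQ = 6.855e+25/4.843e+29 = 0.0001415
Step 2: ln(n/nQ) = -8.863
Step 3: mu = kB*T*ln(n/nQ) = 7.591e-21*-8.863 = -6.728e-20 J
Step 4: Convert to eV: -6.728e-20/1.602e-19 = -0.42 eV

-0.42


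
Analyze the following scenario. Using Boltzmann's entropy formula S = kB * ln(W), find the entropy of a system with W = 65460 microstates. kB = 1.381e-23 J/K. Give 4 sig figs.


Step 1: ln(W) = ln(65460) = 11.09
Step 2: S = kB * ln(W) = 1.381e-23 * 11.09
Step 3: S = 1.531e-22 J/K

1.531e-22


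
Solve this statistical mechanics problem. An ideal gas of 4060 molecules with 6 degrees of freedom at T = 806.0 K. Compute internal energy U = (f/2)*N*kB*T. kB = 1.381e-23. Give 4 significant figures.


Step 1: f/2 = 6/2 = 3.0
Step 2: N*kB*T = 4060*1.381e-23*806.0 = 4.519e-17
Step 3: U = 3.0 * 4.519e-17 = 1.356e-16 J

1.356e-16


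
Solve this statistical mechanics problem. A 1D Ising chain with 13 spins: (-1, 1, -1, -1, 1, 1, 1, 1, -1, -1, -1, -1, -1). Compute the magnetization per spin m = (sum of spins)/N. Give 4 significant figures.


Step 1: Count up spins (+1): 5, down spins (-1): 8
Step 2: Total magnetization M = 5 - 8 = -3
Step 3: m = M/N = -3/13 = -0.2308

-0.2308


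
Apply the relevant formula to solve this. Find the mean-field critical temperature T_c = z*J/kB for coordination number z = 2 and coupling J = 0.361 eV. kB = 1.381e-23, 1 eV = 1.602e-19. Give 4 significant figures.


Step 1: z*J = 2*0.361 = 0.722 eV
Step 2: Convert to Joules: 0.722*1.602e-19 = 1.157e-19 J
Step 3: T_c = 1.157e-19 / 1.381e-23 = 8375 K

8375


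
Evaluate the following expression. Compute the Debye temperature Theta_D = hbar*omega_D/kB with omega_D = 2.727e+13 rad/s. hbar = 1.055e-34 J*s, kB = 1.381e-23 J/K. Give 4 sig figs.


Step 1: hbar*omega_D = 1.055e-34 * 2.727e+13 = 2.877e-21 J
Step 2: Theta_D = 2.877e-21 / 1.381e-23
Step 3: Theta_D = 208.3 K

208.3


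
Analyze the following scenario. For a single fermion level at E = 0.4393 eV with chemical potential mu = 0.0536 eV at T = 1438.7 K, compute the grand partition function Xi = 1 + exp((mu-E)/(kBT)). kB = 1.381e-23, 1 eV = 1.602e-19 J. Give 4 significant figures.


Step 1: (mu - E) = 0.0536 - 0.4393 = -0.3857 eV
Step 2: x = (mu-E)*eV/(kB*T) = -0.3857*1.602e-19/(1.381e-23*1438.7) = -3.11
Step 3: exp(x) = 0.0446
Step 4: Xi = 1 + 0.0446 = 1.045

1.045


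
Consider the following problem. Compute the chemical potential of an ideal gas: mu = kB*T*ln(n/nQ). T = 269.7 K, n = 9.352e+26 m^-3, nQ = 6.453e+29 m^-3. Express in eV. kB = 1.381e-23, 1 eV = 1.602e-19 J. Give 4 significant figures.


Step 1: n/nQ = 9.352e+26/6.453e+29 = 0.001449
Step 2: ln(n/nQ) = -6.537
Step 3: mu = kB*T*ln(n/nQ) = 3.725e-21*-6.537 = -2.435e-20 J
Step 4: Convert to eV: -2.435e-20/1.602e-19 = -0.152 eV

-0.152


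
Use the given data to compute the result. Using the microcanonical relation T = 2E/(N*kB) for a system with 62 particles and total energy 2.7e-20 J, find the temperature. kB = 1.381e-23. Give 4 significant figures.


Step 1: Numerator = 2*E = 2*2.7e-20 = 5.4e-20 J
Step 2: Denominator = N*kB = 62*1.381e-23 = 8.562e-22
Step 3: T = 5.4e-20 / 8.562e-22 = 63.07 K

63.07


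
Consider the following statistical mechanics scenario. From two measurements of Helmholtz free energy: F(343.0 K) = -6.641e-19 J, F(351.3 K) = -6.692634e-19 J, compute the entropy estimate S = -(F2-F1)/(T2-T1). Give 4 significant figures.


Step 1: dF = F2 - F1 = -6.692634e-19 - (-6.641e-19) = -5.1634e-21 J
Step 2: dT = T2 - T1 = 351.3 - 343.0 = 8.3 K
Step 3: S = -dF/dT = -(-5.1634e-21)/8.3 = 6.221e-22 J/K

6.221e-22


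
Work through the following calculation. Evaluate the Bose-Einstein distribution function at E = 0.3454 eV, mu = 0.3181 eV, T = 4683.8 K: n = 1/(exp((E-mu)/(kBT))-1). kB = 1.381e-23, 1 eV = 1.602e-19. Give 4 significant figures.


Step 1: (E - mu) = 0.0273 eV
Step 2: x = (E-mu)*eV/(kB*T) = 0.0273*1.602e-19/(1.381e-23*4683.8) = 0.06761
Step 3: exp(x) = 1.07
Step 4: n = 1/(exp(x)-1) = 14.3

14.3


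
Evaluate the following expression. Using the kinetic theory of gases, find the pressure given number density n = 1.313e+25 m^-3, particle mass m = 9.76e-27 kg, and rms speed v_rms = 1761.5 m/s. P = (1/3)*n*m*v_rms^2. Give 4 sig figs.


Step 1: v_rms^2 = 1761.5^2 = 3.103e+06
Step 2: n*m = 1.313e+25*9.76e-27 = 0.1281
Step 3: P = (1/3)*0.1281*3.103e+06 = 1.325e+05 Pa

1.325e+05


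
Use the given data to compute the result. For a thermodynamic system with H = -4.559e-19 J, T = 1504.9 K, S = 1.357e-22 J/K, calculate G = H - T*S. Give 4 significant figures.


Step 1: T*S = 1504.9 * 1.357e-22 = 2.042e-19 J
Step 2: G = H - T*S = -4.559e-19 - 2.042e-19
Step 3: G = -6.601e-19 J

-6.601e-19


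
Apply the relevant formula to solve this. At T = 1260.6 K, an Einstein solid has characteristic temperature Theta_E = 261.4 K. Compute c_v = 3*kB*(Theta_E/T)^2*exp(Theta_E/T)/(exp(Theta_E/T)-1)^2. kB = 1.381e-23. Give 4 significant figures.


Step 1: x = Theta_E/T = 261.4/1260.6 = 0.2074
Step 2: x^2 = 0.043
Step 3: exp(x) = 1.23
Step 4: c_v = 3*1.381e-23*0.043*1.23/(1.23-1)^2 = 4.128e-23

4.128e-23


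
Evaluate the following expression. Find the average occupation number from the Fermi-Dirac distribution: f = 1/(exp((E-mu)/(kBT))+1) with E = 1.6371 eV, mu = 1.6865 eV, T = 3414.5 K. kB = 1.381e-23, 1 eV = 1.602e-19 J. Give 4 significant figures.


Step 1: (E - mu) = 1.6371 - 1.6865 = -0.0494 eV
Step 2: Convert: (E-mu)*eV = -7.914e-21 J
Step 3: x = (E-mu)*eV/(kB*T) = -0.1678
Step 4: f = 1/(exp(-0.1678)+1) = 0.5419

0.5419


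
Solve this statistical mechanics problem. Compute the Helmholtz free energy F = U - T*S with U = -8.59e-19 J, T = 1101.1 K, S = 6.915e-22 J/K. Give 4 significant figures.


Step 1: T*S = 1101.1 * 6.915e-22 = 7.614e-19 J
Step 2: F = U - T*S = -8.59e-19 - 7.614e-19
Step 3: F = -1.62e-18 J

-1.62e-18


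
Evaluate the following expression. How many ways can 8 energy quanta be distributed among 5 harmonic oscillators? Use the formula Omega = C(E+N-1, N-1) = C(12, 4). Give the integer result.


Step 1: Use binomial coefficient C(12, 4)
Step 2: Numerator = 12! / 8!
Step 3: Denominator = 4!
Step 4: Omega = 495

495


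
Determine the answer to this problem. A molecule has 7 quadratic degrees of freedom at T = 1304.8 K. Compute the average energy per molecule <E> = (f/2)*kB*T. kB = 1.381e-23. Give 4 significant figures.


Step 1: f/2 = 7/2 = 3.5
Step 2: kB*T = 1.381e-23 * 1304.8 = 1.802e-20
Step 3: <E> = 3.5 * 1.802e-20 = 6.307e-20 J

6.307e-20


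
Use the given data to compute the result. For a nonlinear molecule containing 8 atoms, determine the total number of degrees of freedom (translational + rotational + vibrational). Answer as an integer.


Step 1: Translational DOF = 3
Step 2: Rotational DOF (nonlinear) = 3
Step 3: Vibrational DOF = 3*8 - 6 = 18
Step 4: Total = 3 + 3 + 18 = 24

24


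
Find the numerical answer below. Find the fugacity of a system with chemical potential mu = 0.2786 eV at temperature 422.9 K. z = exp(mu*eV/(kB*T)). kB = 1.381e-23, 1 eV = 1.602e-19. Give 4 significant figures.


Step 1: Convert mu to Joules: 0.2786*1.602e-19 = 4.463e-20 J
Step 2: kB*T = 1.381e-23*422.9 = 5.84e-21 J
Step 3: mu/(kB*T) = 7.642
Step 4: z = exp(7.642) = 2084

2084


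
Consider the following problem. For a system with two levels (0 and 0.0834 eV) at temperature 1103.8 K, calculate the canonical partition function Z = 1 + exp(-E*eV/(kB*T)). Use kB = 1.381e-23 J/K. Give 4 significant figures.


Step 1: Compute beta*E = E*eV/(kB*T) = 0.0834*1.602e-19/(1.381e-23*1103.8) = 0.8765
Step 2: exp(-beta*E) = exp(-0.8765) = 0.4162
Step 3: Z = 1 + 0.4162 = 1.416

1.416


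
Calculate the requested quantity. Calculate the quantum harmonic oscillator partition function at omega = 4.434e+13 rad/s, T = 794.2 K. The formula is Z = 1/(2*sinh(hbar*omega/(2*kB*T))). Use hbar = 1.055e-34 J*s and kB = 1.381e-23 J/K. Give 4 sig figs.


Step 1: Compute x = hbar*omega/(kB*T) = 1.055e-34*4.434e+13/(1.381e-23*794.2) = 0.4265
Step 2: x/2 = 0.2133
Step 3: sinh(x/2) = 0.2149
Step 4: Z = 1/(2*0.2149) = 2.327

2.327


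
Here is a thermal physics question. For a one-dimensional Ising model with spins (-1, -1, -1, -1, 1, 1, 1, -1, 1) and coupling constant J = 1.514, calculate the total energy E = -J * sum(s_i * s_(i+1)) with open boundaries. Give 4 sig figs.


Step 1: Nearest-neighbor products: 1, 1, 1, -1, 1, 1, -1, -1
Step 2: Sum of products = 2
Step 3: E = -1.514 * 2 = -3.028

-3.028


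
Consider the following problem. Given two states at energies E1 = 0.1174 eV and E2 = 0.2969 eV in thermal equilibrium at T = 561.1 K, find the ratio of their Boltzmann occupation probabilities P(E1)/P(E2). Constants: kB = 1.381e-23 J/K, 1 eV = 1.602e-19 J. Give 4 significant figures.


Step 1: Compute energy difference dE = E1 - E2 = 0.1174 - 0.2969 = -0.1795 eV
Step 2: Convert to Joules: dE_J = -0.1795 * 1.602e-19 = -2.876e-20 J
Step 3: Compute exponent = -dE_J / (kB * T) = -(-2.876e-20) / (1.381e-23 * 561.1) = 3.711
Step 4: P(E1)/P(E2) = exp(3.711) = 40.9

40.9


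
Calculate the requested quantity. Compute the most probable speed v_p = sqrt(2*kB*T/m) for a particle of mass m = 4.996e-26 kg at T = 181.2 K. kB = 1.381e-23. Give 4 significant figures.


Step 1: Numerator = 2*kB*T = 2*1.381e-23*181.2 = 5.005e-21
Step 2: Ratio = 5.005e-21 / 4.996e-26 = 1.002e+05
Step 3: v_p = sqrt(1.002e+05) = 316.5 m/s

316.5


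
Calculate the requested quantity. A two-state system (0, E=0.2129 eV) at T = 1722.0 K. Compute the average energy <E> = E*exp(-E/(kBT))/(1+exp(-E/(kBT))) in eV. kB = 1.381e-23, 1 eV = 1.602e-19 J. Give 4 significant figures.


Step 1: beta*E = 0.2129*1.602e-19/(1.381e-23*1722.0) = 1.434
Step 2: exp(-beta*E) = 0.2383
Step 3: <E> = 0.2129*0.2383/(1+0.2383) = 0.04097 eV

0.04097


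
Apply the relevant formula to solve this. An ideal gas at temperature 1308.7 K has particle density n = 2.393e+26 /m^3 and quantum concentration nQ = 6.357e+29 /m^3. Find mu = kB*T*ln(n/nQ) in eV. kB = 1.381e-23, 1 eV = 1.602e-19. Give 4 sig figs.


Step 1: n/nQ = 2.393e+26/6.357e+29 = 0.0003764
Step 2: ln(n/nQ) = -7.885
Step 3: mu = kB*T*ln(n/nQ) = 1.807e-20*-7.885 = -1.425e-19 J
Step 4: Convert to eV: -1.425e-19/1.602e-19 = -0.8895 eV

-0.8895


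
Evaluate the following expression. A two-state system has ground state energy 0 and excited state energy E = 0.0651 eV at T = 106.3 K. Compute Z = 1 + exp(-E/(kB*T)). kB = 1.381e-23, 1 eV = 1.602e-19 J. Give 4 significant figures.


Step 1: Compute beta*E = E*eV/(kB*T) = 0.0651*1.602e-19/(1.381e-23*106.3) = 7.104
Step 2: exp(-beta*E) = exp(-7.104) = 0.0008216
Step 3: Z = 1 + 0.0008216 = 1.001

1.001


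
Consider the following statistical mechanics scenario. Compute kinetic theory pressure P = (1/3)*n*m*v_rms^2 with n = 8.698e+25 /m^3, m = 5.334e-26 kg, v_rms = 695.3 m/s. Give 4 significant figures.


Step 1: v_rms^2 = 695.3^2 = 4.834e+05
Step 2: n*m = 8.698e+25*5.334e-26 = 4.64
Step 3: P = (1/3)*4.64*4.834e+05 = 7.476e+05 Pa

7.476e+05


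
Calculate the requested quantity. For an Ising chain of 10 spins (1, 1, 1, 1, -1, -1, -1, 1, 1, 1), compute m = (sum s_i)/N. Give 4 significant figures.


Step 1: Count up spins (+1): 7, down spins (-1): 3
Step 2: Total magnetization M = 7 - 3 = 4
Step 3: m = M/N = 4/10 = 0.4

0.4


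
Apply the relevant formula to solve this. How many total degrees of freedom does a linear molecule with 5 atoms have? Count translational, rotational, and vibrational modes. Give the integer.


Step 1: Translational DOF = 3
Step 2: Rotational DOF (linear) = 2
Step 3: Vibrational DOF = 3*5 - 5 = 10
Step 4: Total = 3 + 2 + 10 = 15

15


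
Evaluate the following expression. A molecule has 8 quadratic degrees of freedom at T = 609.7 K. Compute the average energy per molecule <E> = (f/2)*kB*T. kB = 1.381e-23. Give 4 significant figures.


Step 1: f/2 = 8/2 = 4
Step 2: kB*T = 1.381e-23 * 609.7 = 8.42e-21
Step 3: <E> = 4 * 8.42e-21 = 3.368e-20 J

3.368e-20


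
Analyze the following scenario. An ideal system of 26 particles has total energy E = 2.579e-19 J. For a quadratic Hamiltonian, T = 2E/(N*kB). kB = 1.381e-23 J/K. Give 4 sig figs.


Step 1: Numerator = 2*E = 2*2.579e-19 = 5.158e-19 J
Step 2: Denominator = N*kB = 26*1.381e-23 = 3.591e-22
Step 3: T = 5.158e-19 / 3.591e-22 = 1437 K

1437


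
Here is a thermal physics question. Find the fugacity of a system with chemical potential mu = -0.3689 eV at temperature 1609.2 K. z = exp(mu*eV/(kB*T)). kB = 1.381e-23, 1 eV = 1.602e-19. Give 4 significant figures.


Step 1: Convert mu to Joules: -0.3689*1.602e-19 = -5.91e-20 J
Step 2: kB*T = 1.381e-23*1609.2 = 2.222e-20 J
Step 3: mu/(kB*T) = -2.659
Step 4: z = exp(-2.659) = 0.07

0.07


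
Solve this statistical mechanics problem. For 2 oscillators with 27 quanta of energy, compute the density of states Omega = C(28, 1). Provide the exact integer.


Step 1: Use binomial coefficient C(28, 1)
Step 2: Numerator = 28! / 27!
Step 3: Denominator = 1!
Step 4: Omega = 28

28


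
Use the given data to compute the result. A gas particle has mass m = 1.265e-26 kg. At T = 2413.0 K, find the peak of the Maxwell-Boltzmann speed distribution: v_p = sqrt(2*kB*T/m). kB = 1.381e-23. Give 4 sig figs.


Step 1: Numerator = 2*kB*T = 2*1.381e-23*2413.0 = 6.665e-20
Step 2: Ratio = 6.665e-20 / 1.265e-26 = 5.269e+06
Step 3: v_p = sqrt(5.269e+06) = 2295 m/s

2295


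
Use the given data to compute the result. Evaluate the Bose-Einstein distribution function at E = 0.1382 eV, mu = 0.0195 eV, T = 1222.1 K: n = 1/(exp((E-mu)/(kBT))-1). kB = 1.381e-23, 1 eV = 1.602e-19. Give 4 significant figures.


Step 1: (E - mu) = 0.1187 eV
Step 2: x = (E-mu)*eV/(kB*T) = 0.1187*1.602e-19/(1.381e-23*1222.1) = 1.127
Step 3: exp(x) = 3.085
Step 4: n = 1/(exp(x)-1) = 0.4795

0.4795


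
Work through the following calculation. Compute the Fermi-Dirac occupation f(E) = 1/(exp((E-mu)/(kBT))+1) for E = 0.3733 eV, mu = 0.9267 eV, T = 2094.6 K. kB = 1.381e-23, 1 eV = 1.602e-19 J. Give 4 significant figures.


Step 1: (E - mu) = 0.3733 - 0.9267 = -0.5534 eV
Step 2: Convert: (E-mu)*eV = -8.865e-20 J
Step 3: x = (E-mu)*eV/(kB*T) = -3.065
Step 4: f = 1/(exp(-3.065)+1) = 0.9554

0.9554


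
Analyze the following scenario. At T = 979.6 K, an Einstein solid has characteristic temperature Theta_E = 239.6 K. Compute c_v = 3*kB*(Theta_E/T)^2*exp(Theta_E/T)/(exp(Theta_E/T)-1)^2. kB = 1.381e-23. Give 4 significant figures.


Step 1: x = Theta_E/T = 239.6/979.6 = 0.2446
Step 2: x^2 = 0.05982
Step 3: exp(x) = 1.277
Step 4: c_v = 3*1.381e-23*0.05982*1.277/(1.277-1)^2 = 4.122e-23

4.122e-23


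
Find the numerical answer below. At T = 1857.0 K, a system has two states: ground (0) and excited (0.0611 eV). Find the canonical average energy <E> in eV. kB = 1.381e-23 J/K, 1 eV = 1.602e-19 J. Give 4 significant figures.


Step 1: beta*E = 0.0611*1.602e-19/(1.381e-23*1857.0) = 0.3817
Step 2: exp(-beta*E) = 0.6827
Step 3: <E> = 0.0611*0.6827/(1+0.6827) = 0.02479 eV

0.02479


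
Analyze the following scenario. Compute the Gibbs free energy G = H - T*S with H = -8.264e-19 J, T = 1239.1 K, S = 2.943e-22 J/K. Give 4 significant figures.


Step 1: T*S = 1239.1 * 2.943e-22 = 3.647e-19 J
Step 2: G = H - T*S = -8.264e-19 - 3.647e-19
Step 3: G = -1.191e-18 J

-1.191e-18


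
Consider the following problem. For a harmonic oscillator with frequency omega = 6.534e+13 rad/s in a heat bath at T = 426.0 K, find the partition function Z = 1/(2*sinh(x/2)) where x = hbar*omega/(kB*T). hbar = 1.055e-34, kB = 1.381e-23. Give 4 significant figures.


Step 1: Compute x = hbar*omega/(kB*T) = 1.055e-34*6.534e+13/(1.381e-23*426.0) = 1.172
Step 2: x/2 = 0.5859
Step 3: sinh(x/2) = 0.62
Step 4: Z = 1/(2*0.62) = 0.8065

0.8065


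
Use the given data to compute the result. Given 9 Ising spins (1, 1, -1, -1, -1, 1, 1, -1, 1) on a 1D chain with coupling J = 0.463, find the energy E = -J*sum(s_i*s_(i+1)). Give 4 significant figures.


Step 1: Nearest-neighbor products: 1, -1, 1, 1, -1, 1, -1, -1
Step 2: Sum of products = 0
Step 3: E = -0.463 * 0 = 0

0


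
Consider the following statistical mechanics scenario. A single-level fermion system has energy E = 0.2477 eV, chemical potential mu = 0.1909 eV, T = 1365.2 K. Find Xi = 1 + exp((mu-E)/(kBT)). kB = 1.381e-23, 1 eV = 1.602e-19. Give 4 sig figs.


Step 1: (mu - E) = 0.1909 - 0.2477 = -0.0568 eV
Step 2: x = (mu-E)*eV/(kB*T) = -0.0568*1.602e-19/(1.381e-23*1365.2) = -0.4826
Step 3: exp(x) = 0.6172
Step 4: Xi = 1 + 0.6172 = 1.617

1.617


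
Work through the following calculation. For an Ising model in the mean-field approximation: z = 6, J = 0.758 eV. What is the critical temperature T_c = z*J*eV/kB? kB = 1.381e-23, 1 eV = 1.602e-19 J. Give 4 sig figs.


Step 1: z*J = 6*0.758 = 4.548 eV
Step 2: Convert to Joules: 4.548*1.602e-19 = 7.286e-19 J
Step 3: T_c = 7.286e-19 / 1.381e-23 = 5.276e+04 K

5.276e+04


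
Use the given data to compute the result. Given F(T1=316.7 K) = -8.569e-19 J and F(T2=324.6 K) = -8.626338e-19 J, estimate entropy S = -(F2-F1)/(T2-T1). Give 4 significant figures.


Step 1: dF = F2 - F1 = -8.626338e-19 - (-8.569e-19) = -5.7338e-21 J
Step 2: dT = T2 - T1 = 324.6 - 316.7 = 7.9 K
Step 3: S = -dF/dT = -(-5.7338e-21)/7.9 = 7.258e-22 J/K

7.258e-22


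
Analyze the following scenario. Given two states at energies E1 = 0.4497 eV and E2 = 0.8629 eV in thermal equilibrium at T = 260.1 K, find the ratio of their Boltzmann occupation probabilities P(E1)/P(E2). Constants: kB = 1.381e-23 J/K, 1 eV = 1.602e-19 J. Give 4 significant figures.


Step 1: Compute energy difference dE = E1 - E2 = 0.4497 - 0.8629 = -0.4132 eV
Step 2: Convert to Joules: dE_J = -0.4132 * 1.602e-19 = -6.619e-20 J
Step 3: Compute exponent = -dE_J / (kB * T) = -(-6.619e-20) / (1.381e-23 * 260.1) = 18.43
Step 4: P(E1)/P(E2) = exp(18.43) = 1.008e+08

1.008e+08


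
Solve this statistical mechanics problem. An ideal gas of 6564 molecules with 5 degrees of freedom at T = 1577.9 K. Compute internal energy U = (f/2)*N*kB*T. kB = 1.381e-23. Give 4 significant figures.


Step 1: f/2 = 5/2 = 2.5
Step 2: N*kB*T = 6564*1.381e-23*1577.9 = 1.43e-16
Step 3: U = 2.5 * 1.43e-16 = 3.576e-16 J

3.576e-16


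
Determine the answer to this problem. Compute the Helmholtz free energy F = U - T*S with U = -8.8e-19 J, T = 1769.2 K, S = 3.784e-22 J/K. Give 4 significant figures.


Step 1: T*S = 1769.2 * 3.784e-22 = 6.695e-19 J
Step 2: F = U - T*S = -8.8e-19 - 6.695e-19
Step 3: F = -1.549e-18 J

-1.549e-18


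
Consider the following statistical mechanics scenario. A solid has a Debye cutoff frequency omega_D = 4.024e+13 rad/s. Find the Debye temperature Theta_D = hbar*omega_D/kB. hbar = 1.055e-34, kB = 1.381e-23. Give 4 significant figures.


Step 1: hbar*omega_D = 1.055e-34 * 4.024e+13 = 4.245e-21 J
Step 2: Theta_D = 4.245e-21 / 1.381e-23
Step 3: Theta_D = 307.4 K

307.4


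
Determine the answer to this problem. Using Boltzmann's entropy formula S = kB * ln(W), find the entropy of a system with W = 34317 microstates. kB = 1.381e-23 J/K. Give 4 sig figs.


Step 1: ln(W) = ln(34317) = 10.44
Step 2: S = kB * ln(W) = 1.381e-23 * 10.44
Step 3: S = 1.442e-22 J/K

1.442e-22


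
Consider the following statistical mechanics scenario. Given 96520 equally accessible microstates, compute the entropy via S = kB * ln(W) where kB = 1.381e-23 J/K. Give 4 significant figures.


Step 1: ln(W) = ln(96520) = 11.48
Step 2: S = kB * ln(W) = 1.381e-23 * 11.48
Step 3: S = 1.585e-22 J/K

1.585e-22


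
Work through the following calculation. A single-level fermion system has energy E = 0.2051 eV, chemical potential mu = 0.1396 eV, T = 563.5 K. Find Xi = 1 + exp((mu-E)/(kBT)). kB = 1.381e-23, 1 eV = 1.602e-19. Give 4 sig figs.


Step 1: (mu - E) = 0.1396 - 0.2051 = -0.0655 eV
Step 2: x = (mu-E)*eV/(kB*T) = -0.0655*1.602e-19/(1.381e-23*563.5) = -1.348
Step 3: exp(x) = 0.2597
Step 4: Xi = 1 + 0.2597 = 1.26

1.26


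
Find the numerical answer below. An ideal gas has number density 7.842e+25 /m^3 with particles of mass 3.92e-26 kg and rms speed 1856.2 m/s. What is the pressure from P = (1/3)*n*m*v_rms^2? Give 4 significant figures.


Step 1: v_rms^2 = 1856.2^2 = 3.445e+06
Step 2: n*m = 7.842e+25*3.92e-26 = 3.074
Step 3: P = (1/3)*3.074*3.445e+06 = 3.531e+06 Pa

3.531e+06


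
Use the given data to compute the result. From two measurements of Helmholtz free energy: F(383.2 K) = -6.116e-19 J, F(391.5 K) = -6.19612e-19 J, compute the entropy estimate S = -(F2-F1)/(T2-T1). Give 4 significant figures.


Step 1: dF = F2 - F1 = -6.19612e-19 - (-6.116e-19) = -8.012e-21 J
Step 2: dT = T2 - T1 = 391.5 - 383.2 = 8.3 K
Step 3: S = -dF/dT = -(-8.012e-21)/8.3 = 9.653e-22 J/K

9.653e-22


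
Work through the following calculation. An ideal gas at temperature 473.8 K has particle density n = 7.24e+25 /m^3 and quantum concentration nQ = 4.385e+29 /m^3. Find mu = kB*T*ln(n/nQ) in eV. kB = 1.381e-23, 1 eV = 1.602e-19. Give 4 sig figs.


Step 1: n/nQ = 7.24e+25/4.385e+29 = 0.0001651
Step 2: ln(n/nQ) = -8.709
Step 3: mu = kB*T*ln(n/nQ) = 6.543e-21*-8.709 = -5.698e-20 J
Step 4: Convert to eV: -5.698e-20/1.602e-19 = -0.3557 eV

-0.3557


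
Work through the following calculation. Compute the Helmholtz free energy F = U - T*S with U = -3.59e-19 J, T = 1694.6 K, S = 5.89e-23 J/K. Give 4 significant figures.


Step 1: T*S = 1694.6 * 5.89e-23 = 9.981e-20 J
Step 2: F = U - T*S = -3.59e-19 - 9.981e-20
Step 3: F = -4.588e-19 J

-4.588e-19


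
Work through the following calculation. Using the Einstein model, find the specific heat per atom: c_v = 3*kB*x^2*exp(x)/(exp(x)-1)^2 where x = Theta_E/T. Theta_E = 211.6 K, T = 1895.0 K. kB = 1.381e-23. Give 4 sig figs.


Step 1: x = Theta_E/T = 211.6/1895.0 = 0.1117
Step 2: x^2 = 0.01247
Step 3: exp(x) = 1.118
Step 4: c_v = 3*1.381e-23*0.01247*1.118/(1.118-1)^2 = 4.139e-23

4.139e-23


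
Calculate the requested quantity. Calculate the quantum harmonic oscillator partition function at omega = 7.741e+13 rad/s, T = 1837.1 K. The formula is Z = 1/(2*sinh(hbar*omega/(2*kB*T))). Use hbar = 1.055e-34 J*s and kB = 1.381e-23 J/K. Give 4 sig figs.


Step 1: Compute x = hbar*omega/(kB*T) = 1.055e-34*7.741e+13/(1.381e-23*1837.1) = 0.3219
Step 2: x/2 = 0.161
Step 3: sinh(x/2) = 0.1616
Step 4: Z = 1/(2*0.1616) = 3.093

3.093


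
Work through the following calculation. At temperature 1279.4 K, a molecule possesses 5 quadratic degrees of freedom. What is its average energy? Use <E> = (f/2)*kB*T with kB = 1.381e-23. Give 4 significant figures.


Step 1: f/2 = 5/2 = 2.5
Step 2: kB*T = 1.381e-23 * 1279.4 = 1.767e-20
Step 3: <E> = 2.5 * 1.767e-20 = 4.417e-20 J

4.417e-20


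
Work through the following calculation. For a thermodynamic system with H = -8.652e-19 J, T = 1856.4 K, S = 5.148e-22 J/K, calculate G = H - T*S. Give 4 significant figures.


Step 1: T*S = 1856.4 * 5.148e-22 = 9.557e-19 J
Step 2: G = H - T*S = -8.652e-19 - 9.557e-19
Step 3: G = -1.821e-18 J

-1.821e-18


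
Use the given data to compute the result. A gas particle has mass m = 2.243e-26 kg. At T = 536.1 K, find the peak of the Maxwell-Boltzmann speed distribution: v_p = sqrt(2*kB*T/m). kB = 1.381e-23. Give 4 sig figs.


Step 1: Numerator = 2*kB*T = 2*1.381e-23*536.1 = 1.481e-20
Step 2: Ratio = 1.481e-20 / 2.243e-26 = 6.601e+05
Step 3: v_p = sqrt(6.601e+05) = 812.5 m/s

812.5


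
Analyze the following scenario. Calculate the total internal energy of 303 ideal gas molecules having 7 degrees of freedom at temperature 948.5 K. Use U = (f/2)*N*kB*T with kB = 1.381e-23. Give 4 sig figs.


Step 1: f/2 = 7/2 = 3.5
Step 2: N*kB*T = 303*1.381e-23*948.5 = 3.969e-18
Step 3: U = 3.5 * 3.969e-18 = 1.389e-17 J

1.389e-17


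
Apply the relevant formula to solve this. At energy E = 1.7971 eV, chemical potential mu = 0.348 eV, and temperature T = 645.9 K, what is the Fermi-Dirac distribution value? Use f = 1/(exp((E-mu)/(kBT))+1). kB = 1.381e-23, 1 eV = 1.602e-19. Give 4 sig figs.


Step 1: (E - mu) = 1.7971 - 0.348 = 1.449 eV
Step 2: Convert: (E-mu)*eV = 2.321e-19 J
Step 3: x = (E-mu)*eV/(kB*T) = 26.03
Step 4: f = 1/(exp(26.03)+1) = 4.98e-12

4.98e-12


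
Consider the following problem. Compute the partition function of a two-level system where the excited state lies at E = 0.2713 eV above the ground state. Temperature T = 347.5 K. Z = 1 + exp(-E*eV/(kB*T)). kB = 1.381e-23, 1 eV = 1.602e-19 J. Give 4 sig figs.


Step 1: Compute beta*E = E*eV/(kB*T) = 0.2713*1.602e-19/(1.381e-23*347.5) = 9.057
Step 2: exp(-beta*E) = exp(-9.057) = 0.0001166
Step 3: Z = 1 + 0.0001166 = 1

1


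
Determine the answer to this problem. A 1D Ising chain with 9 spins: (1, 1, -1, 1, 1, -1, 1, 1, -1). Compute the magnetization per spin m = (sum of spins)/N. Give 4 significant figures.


Step 1: Count up spins (+1): 6, down spins (-1): 3
Step 2: Total magnetization M = 6 - 3 = 3
Step 3: m = M/N = 3/9 = 0.3333

0.3333


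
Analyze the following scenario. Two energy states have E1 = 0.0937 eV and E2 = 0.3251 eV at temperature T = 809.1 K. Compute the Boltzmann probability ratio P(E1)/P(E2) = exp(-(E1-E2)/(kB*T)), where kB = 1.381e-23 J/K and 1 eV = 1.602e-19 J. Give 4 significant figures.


Step 1: Compute energy difference dE = E1 - E2 = 0.0937 - 0.3251 = -0.2314 eV
Step 2: Convert to Joules: dE_J = -0.2314 * 1.602e-19 = -3.707e-20 J
Step 3: Compute exponent = -dE_J / (kB * T) = -(-3.707e-20) / (1.381e-23 * 809.1) = 3.318
Step 4: P(E1)/P(E2) = exp(3.318) = 27.6

27.6


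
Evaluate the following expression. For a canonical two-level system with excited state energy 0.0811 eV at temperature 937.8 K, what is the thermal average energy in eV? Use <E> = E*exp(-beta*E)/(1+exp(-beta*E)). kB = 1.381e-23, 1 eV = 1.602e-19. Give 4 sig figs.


Step 1: beta*E = 0.0811*1.602e-19/(1.381e-23*937.8) = 1.003
Step 2: exp(-beta*E) = 0.3667
Step 3: <E> = 0.0811*0.3667/(1+0.3667) = 0.02176 eV

0.02176


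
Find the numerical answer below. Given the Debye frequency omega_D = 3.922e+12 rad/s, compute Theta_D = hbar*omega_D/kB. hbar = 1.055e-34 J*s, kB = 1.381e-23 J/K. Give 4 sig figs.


Step 1: hbar*omega_D = 1.055e-34 * 3.922e+12 = 4.138e-22 J
Step 2: Theta_D = 4.138e-22 / 1.381e-23
Step 3: Theta_D = 29.96 K

29.96


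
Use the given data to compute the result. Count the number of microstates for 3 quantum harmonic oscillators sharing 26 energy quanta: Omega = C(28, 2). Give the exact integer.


Step 1: Use binomial coefficient C(28, 2)
Step 2: Numerator = 28! / 26!
Step 3: Denominator = 2!
Step 4: Omega = 378

378
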